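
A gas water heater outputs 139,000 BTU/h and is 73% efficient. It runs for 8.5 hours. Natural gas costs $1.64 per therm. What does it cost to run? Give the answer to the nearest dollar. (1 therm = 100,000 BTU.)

Heat delivered = 139,000 BTU/h × 8.5 h = 1,181,500 BTU
Gas input = 1,181,500 / 0.73 = 1,618,493 BTU
= 1,618,493 / 100,000 = 16.18 therm
Cost = 16.18 × $1.64/therm = $26.54 ≈ $27

$27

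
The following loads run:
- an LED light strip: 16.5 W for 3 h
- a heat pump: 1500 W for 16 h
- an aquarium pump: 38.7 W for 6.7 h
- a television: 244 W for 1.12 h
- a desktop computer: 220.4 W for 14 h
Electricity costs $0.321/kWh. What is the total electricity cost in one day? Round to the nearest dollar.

LED light strip: 16.5 W × 3 h = 50 Wh = 0.0495 kWh
heat pump: 1500 W × 16 h = 24,000 Wh = 24 kWh
aquarium pump: 38.7 W × 6.7 h = 259 Wh = 0.2593 kWh
television: 244 W × 1.12 h = 273 Wh = 0.2733 kWh
desktop computer: 220.4 W × 14 h = 3,086 Wh = 3.086 kWh
Total energy = 0.0495 + 24 + 0.2593 + 0.2733 + 3.086 = 27.67 kWh
Cost = 27.67 kWh × $0.321 = $8.88 ≈ $9

$9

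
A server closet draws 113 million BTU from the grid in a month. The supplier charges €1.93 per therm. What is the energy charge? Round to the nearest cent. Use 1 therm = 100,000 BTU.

113 million BTU × (10 therm/million BTU) = 1,130 therm
Cost = 1,130 therm × €1.93/therm = €2,180.90

€2180.90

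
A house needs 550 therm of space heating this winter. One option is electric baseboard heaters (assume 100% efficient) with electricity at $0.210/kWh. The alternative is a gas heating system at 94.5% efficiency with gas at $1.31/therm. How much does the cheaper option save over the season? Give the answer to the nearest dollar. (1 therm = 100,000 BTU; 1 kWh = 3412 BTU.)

$2623

Heat load = 550 therm × 100,000 = 55,000,000 BTU
Gas: input = 55,000,000 / 0.945 = 58,201,058 BTU = 582 therm → 582 × $1.31 = $762.43
Electric: 55,000,000 BTU / 3412 = 16,120 kWh → × $0.210 = $3,385.11
Difference = |$762.43 − $3,385.11| = $2,622.68 ≈ $2623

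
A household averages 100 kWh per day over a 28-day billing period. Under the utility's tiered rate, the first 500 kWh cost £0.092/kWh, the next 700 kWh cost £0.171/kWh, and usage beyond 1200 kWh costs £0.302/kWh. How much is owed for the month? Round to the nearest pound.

Usage = 100 kWh/day × 28 days = 2800 kWh
First 500 kWh × £0.092 = £46.00
Next 700 kWh × £0.171 = £119.70
Remaining 1600 kWh × £0.302 = £483.20
Total = £648.90 ≈ £649

£649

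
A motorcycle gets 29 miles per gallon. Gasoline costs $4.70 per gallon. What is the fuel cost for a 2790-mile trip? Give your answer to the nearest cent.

Fuel = 2790 mi / 29 mpg = 96.21 gal
Cost = 96.21 gal × $4.70/gal = $452.17

$452.17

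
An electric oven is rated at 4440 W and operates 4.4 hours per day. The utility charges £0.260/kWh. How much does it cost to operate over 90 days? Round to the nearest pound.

£457

Energy = 4440 W × 4.4 h/day × 90 days = 1,758,240 Wh = 1,758 kWh
Cost = 1,758 kWh × £0.260/kWh = £457.14 ≈ £457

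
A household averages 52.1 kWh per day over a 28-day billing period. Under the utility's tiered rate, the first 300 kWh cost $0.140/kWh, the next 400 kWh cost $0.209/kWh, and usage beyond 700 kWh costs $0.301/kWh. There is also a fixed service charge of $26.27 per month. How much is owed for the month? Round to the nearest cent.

Usage = 52.1 kWh/day × 28 days = 1458.8 kWh
First 300 kWh × $0.140 = $42.00
Next 400 kWh × $0.209 = $83.60
Remaining 758.8 kWh × $0.301 = $228.40
Energy charge = $354.00; + service $26.27 = $380.27

$380.27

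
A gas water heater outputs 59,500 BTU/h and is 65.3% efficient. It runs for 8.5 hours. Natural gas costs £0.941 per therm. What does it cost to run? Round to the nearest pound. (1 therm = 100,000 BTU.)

Heat delivered = 59,500 BTU/h × 8.5 h = 505,750 BTU
Gas input = 505,750 / 0.653 = 774,502 BTU
= 774,502 / 100,000 = 7.745 therm
Cost = 7.745 × £0.941/therm = £7.29 ≈ £7

£7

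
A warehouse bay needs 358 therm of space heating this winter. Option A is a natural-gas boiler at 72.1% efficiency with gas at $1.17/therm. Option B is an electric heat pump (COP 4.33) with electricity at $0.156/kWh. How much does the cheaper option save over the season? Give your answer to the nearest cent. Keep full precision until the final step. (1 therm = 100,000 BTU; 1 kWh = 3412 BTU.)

Heat load = 358 therm × 100,000 = 35,800,000 BTU
Gas: input = 35,800,000 / 0.721 = 49,653,259 BTU = 496.5 therm → 496.5 × $1.17 = $580.94
Heat pump: 35,800,000 BTU / 3412 = 10,490 kWh heat; / 4.33 = 2,423 kWh in → × $0.156 = $378.02
Difference = |$580.94 − $378.02| = $202.93

$202.93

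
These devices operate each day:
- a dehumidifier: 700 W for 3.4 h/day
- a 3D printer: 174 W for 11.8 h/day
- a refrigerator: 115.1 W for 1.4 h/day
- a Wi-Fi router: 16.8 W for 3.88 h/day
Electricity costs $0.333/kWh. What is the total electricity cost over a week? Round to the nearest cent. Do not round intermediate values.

$10.86

dehumidifier: 700 W × 3.4 h × 7 d = 16,660 Wh = 16.66 kWh
3D printer: 174 W × 11.8 h × 7 d = 14,372 Wh = 14.37 kWh
refrigerator: 115.1 W × 1.4 h × 7 d = 1,128 Wh = 1.128 kWh
Wi-Fi router: 16.8 W × 3.88 h × 7 d = 456 Wh = 0.4563 kWh
Total energy = 16.66 + 14.37 + 1.128 + 0.4563 = 32.62 kWh
Cost = 32.62 kWh × $0.333 = $10.86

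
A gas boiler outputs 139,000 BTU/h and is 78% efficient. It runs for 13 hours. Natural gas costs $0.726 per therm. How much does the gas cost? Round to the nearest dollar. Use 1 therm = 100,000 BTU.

$17

Heat delivered = 139,000 BTU/h × 13 h = 1,807,000 BTU
Gas input = 1,807,000 / 0.78 = 2,316,667 BTU
= 2,316,667 / 100,000 = 23.17 therm
Cost = 23.17 × $0.726/therm = $16.82 ≈ $17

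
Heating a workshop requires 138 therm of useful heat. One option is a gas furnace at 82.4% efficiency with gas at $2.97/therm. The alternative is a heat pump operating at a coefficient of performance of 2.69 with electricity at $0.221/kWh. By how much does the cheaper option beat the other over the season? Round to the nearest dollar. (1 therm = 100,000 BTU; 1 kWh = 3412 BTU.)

Heat load = 138 therm × 100,000 = 13,800,000 BTU
Gas: input = 13,800,000 / 0.824 = 16,747,573 BTU = 167.5 therm → 167.5 × $2.97 = $497.40
Heat pump: 13,800,000 BTU / 3412 = 4,045 kWh heat; / 2.69 = 1,504 kWh in → × $0.221 = $332.28
Difference = |$497.40 − $332.28| = $165.12 ≈ $165

$165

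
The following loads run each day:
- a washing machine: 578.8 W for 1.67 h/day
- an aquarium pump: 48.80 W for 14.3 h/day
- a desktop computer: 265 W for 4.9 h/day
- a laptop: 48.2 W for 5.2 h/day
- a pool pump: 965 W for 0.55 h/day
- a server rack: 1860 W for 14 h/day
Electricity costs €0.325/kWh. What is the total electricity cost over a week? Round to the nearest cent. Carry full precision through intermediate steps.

€67.76

washing machine: 578.8 W × 1.67 h × 7 d = 6,766 Wh = 6.766 kWh
aquarium pump: 48.80 W × 14.3 h × 7 d = 4,885 Wh = 4.885 kWh
desktop computer: 265 W × 4.9 h × 7 d = 9,090 Wh = 9.089 kWh
laptop: 48.2 W × 5.2 h × 7 d = 1,754 Wh = 1.754 kWh
pool pump: 965 W × 0.55 h × 7 d = 3,715 Wh = 3.715 kWh
server rack: 1860 W × 14 h × 7 d = 182,280 Wh = 182.3 kWh
Total energy = 6.766 + 4.885 + 9.089 + 1.754 + 3.715 + 182.3 = 208.5 kWh
Cost = 208.5 kWh × €0.325 = €67.76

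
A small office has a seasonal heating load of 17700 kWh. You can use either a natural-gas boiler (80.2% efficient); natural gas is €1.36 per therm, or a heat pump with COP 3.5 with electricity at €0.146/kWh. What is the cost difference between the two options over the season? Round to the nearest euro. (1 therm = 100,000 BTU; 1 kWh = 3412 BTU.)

Heat load = 17700 kWh × 3412 = 60,392,400 BTU
Gas: input = 60,392,400 / 0.802 = 75,302,244 BTU = 753 therm → 753 × €1.36 = €1,024.11
Heat pump: 60,392,400 BTU / 3412 = 17,700 kWh heat; / 3.5 = 5,057 kWh in → × €0.146 = €738.34
Difference = |€1,024.11 − €738.34| = €285.77 ≈ €286

€286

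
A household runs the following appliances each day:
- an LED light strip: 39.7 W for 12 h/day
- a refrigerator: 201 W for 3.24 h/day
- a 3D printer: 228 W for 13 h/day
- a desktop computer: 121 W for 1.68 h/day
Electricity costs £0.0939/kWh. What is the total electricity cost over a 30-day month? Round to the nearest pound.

LED light strip: 39.7 W × 12 h × 30 d = 14,292 Wh = 14.29 kWh
refrigerator: 201 W × 3.24 h × 30 d = 19,537 Wh = 19.54 kWh
3D printer: 228 W × 13 h × 30 d = 88,920 Wh = 88.92 kWh
desktop computer: 121 W × 1.68 h × 30 d = 6,098 Wh = 6.098 kWh
Total energy = 14.29 + 19.54 + 88.92 + 6.098 = 128.8 kWh
Cost = 128.8 kWh × £0.0939 = £12.10 ≈ £12

£12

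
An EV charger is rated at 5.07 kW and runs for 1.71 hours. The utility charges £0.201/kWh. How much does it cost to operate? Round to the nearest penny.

£1.74

Energy = 5070 W × 1.71 h = 8,670 Wh = 8.67 kWh
Cost = 8.67 kWh × £0.201/kWh = £1.74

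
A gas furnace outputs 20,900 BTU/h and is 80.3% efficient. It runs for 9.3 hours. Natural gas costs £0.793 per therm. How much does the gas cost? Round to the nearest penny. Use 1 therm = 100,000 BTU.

£1.92

Heat delivered = 20,900 BTU/h × 9.3 h = 194,370 BTU
Gas input = 194,370 / 0.803 = 242,055 BTU
= 242,055 / 100,000 = 2.421 therm
Cost = 2.421 × £0.793/therm = £1.92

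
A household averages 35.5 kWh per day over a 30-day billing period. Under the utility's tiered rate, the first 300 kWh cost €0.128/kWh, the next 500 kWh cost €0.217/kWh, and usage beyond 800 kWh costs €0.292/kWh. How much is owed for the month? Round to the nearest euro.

€224

Usage = 35.5 kWh/day × 30 days = 1065 kWh
First 300 kWh × €0.128 = €38.40
Next 500 kWh × €0.217 = €108.50
Remaining 265 kWh × €0.292 = €77.38
Total = €224.28 ≈ €224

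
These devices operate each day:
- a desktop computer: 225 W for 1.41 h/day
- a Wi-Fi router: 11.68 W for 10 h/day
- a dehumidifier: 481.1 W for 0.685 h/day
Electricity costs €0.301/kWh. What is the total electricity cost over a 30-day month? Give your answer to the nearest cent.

desktop computer: 225 W × 1.41 h × 30 d = 9,518 Wh = 9.518 kWh
Wi-Fi router: 11.68 W × 10 h × 30 d = 3,504 Wh = 3.504 kWh
dehumidifier: 481.1 W × 0.685 h × 30 d = 9,887 Wh = 9.887 kWh
Total energy = 9.518 + 3.504 + 9.887 = 22.91 kWh
Cost = 22.91 kWh × €0.301 = €6.90

€6.90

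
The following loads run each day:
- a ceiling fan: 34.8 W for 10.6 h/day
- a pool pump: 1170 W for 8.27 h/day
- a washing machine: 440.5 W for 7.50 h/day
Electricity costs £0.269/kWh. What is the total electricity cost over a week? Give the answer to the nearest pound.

ceiling fan: 34.8 W × 10.6 h × 7 d = 2,582 Wh = 2.582 kWh
pool pump: 1170 W × 8.27 h × 7 d = 67,731 Wh = 67.73 kWh
washing machine: 440.5 W × 7.50 h × 7 d = 23,126 Wh = 23.13 kWh
Total energy = 2.582 + 67.73 + 23.13 = 93.44 kWh
Cost = 93.44 kWh × £0.269 = £25.14 ≈ £25

£25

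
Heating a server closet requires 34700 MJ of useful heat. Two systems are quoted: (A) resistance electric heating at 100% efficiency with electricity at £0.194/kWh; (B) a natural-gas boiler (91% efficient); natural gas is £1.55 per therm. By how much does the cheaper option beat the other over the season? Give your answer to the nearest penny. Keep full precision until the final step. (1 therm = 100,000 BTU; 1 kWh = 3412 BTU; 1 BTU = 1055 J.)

£1309.89

Heat load = 34700 MJ = 34,700,000,000 J / 1055 = 32,890,995 BTU
Gas: input = 32,890,995 / 0.91 = 36,143,951 BTU = 361.4 therm → 361.4 × £1.55 = £560.23
Electric: 32,890,995 BTU / 3412 = 9,640 kWh → × £0.194 = £1,870.12
Difference = |£560.23 − £1,870.12| = £1,309.89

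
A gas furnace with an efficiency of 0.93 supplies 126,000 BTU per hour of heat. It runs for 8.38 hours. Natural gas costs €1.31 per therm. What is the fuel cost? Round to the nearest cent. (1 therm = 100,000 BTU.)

Heat delivered = 126,000 BTU/h × 8.38 h = 1,055,880 BTU
Gas input = 1,055,880 / 0.93 = 1,135,355 BTU
= 1,135,355 / 100,000 = 11.35 therm
Cost = 11.35 × €1.31/therm = €14.87

€14.87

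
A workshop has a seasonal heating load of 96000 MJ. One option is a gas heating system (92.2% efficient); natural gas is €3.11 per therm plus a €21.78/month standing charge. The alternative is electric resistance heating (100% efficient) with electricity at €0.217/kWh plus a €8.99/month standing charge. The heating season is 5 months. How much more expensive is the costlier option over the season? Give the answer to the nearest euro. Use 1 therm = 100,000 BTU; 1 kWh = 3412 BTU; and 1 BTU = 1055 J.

€2654

Heat load = 96000 MJ = 96,000,000,000 J / 1055 = 90,995,261 BTU
Gas: input = 90,995,261 / 0.922 = 98,693,341 BTU = 986.9 therm → 986.9 × €3.11 = €3,069.36; + 5 × €21.78 standing = €3,178.26
Electric: 90,995,261 BTU / 3412 = 26,670 kWh → × €0.217 = €5,787.21; + 5 × €8.99 standing = €5,832.16
Difference = |€3,178.26 − €5,832.16| = €2,653.90 ≈ €2654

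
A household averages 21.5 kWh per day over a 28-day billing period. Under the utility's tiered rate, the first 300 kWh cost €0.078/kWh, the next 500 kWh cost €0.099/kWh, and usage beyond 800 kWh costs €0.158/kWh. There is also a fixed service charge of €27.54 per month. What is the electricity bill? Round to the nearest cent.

Usage = 21.5 kWh/day × 28 days = 602 kWh
First 300 kWh × €0.078 = €23.40
Next 302 kWh × €0.099 = €29.90
Remaining tier: 0 kWh (not reached)
Energy charge = €53.30; + service €27.54 = €80.84

€80.84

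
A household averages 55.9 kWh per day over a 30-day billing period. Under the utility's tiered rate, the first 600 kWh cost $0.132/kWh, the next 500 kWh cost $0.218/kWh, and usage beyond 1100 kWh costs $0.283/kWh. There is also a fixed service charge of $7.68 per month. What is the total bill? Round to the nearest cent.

$359.17

Usage = 55.9 kWh/day × 30 days = 1677 kWh
First 600 kWh × $0.132 = $79.20
Next 500 kWh × $0.218 = $109.00
Remaining 577 kWh × $0.283 = $163.29
Energy charge = $351.49; + service $7.68 = $359.17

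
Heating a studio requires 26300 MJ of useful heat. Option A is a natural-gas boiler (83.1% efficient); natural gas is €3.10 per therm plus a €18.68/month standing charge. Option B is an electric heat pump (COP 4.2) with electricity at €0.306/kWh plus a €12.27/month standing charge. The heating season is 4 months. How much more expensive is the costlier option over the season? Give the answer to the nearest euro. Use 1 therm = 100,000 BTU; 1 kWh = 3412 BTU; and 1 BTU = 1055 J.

Heat load = 26300 MJ = 26,300,000,000 J / 1055 = 24,928,910 BTU
Gas: input = 24,928,910 / 0.831 = 29,998,688 BTU = 300 therm → 300 × €3.10 = €929.96; + 4 × €18.68 standing = €1,004.68
Heat pump: 24,928,910 BTU / 3412 = 7,306 kWh heat; / 4.2 = 1,740 kWh in → × €0.306 = €532.31; + 4 × €12.27 standing = €581.39
Difference = |€1,004.68 − €581.39| = €423.29 ≈ €423

€423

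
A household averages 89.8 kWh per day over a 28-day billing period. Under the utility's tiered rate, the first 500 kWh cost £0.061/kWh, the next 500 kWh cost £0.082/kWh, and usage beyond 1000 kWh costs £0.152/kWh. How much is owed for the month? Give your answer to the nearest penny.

£301.69

Usage = 89.8 kWh/day × 28 days = 2514.4 kWh
First 500 kWh × £0.061 = £30.50
Next 500 kWh × £0.082 = £41.00
Remaining 1514.4 kWh × £0.152 = £230.19
Total = £301.69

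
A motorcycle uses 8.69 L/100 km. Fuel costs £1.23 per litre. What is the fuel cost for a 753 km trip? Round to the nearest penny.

Fuel = 8.69 L/100 km × 753 km / 100 = 65.44 L
Cost = 65.44 L × £1.23/L = £80.49

£80.49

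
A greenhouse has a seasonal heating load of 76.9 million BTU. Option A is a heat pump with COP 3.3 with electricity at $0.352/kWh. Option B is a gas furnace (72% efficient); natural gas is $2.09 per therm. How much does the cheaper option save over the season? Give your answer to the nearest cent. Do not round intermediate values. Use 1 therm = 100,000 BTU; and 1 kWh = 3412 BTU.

Heat load = 76.9 × 10⁶ BTU = 76,900,000 BTU
Gas: input = 76,900,000 / 0.72 = 106,805,556 BTU = 1,068 therm → 1,068 × $2.09 = $2,232.24
Heat pump: 76,900,000 BTU / 3412 = 22,540 kWh heat; / 3.3 = 6,830 kWh in → × $0.352 = $2,404.06
Difference = |$2,232.24 − $2,404.06| = $171.83

$171.83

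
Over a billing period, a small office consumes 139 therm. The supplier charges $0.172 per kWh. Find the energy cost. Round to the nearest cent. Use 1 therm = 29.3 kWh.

$700.50

139 therm × (29.3 kWh/therm) = 4,073 kWh
Cost = 4,073 kWh × $0.172/kWh = $700.50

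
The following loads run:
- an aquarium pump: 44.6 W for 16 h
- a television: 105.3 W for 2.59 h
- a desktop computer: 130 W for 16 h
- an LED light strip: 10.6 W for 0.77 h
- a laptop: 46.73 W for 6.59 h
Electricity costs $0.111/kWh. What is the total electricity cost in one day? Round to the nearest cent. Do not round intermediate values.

aquarium pump: 44.6 W × 16 h = 714 Wh = 0.7136 kWh
television: 105.3 W × 2.59 h = 273 Wh = 0.2727 kWh
desktop computer: 130 W × 16 h = 2,080 Wh = 2.08 kWh
LED light strip: 10.6 W × 0.77 h = 8 Wh = 0.008162 kWh
laptop: 46.73 W × 6.59 h = 308 Wh = 0.308 kWh
Total energy = 0.7136 + 0.2727 + 2.08 + 0.008162 + 0.308 = 3.382 kWh
Cost = 3.382 kWh × $0.111 = $0.38

$0.38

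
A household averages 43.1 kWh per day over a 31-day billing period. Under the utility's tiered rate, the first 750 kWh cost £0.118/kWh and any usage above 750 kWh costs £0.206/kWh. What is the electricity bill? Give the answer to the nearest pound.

£209

Usage = 43.1 kWh/day × 31 days = 1336.1 kWh
First 750 kWh × £0.118 = £88.50
Remaining 586.1 kWh × £0.206 = £120.74
Total = £209.24 ≈ £209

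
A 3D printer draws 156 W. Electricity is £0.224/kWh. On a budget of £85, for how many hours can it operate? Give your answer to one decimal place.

2432.5 h

Energy budget = £85 / £0.224 per kWh = 379.5 kWh = 379,464 Wh
Runtime = 379,464 Wh / 156 W = 2,432 h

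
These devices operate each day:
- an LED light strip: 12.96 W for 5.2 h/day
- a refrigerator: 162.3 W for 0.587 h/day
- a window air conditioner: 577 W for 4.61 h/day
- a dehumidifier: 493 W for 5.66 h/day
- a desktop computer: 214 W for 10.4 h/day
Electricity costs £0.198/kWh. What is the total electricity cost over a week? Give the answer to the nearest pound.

£11

LED light strip: 12.96 W × 5.2 h × 7 d = 472 Wh = 0.4717 kWh
refrigerator: 162.3 W × 0.587 h × 7 d = 667 Wh = 0.6669 kWh
window air conditioner: 577 W × 4.61 h × 7 d = 18,620 Wh = 18.62 kWh
dehumidifier: 493 W × 5.66 h × 7 d = 19,533 Wh = 19.53 kWh
desktop computer: 214 W × 10.4 h × 7 d = 15,579 Wh = 15.58 kWh
Total energy = 0.4717 + 0.6669 + 18.62 + 19.53 + 15.58 = 54.87 kWh
Cost = 54.87 kWh × £0.198 = £10.86 ≈ £11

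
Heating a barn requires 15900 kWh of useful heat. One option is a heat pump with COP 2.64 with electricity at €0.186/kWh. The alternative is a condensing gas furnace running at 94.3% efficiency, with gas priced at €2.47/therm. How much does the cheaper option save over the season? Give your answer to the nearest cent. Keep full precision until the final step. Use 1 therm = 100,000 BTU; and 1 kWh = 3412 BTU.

€300.76

Heat load = 15900 kWh × 3412 = 54,250,800 BTU
Gas: input = 54,250,800 / 0.943 = 57,530,011 BTU = 575.3 therm → 575.3 × €2.47 = €1,420.99
Heat pump: 54,250,800 BTU / 3412 = 15,900 kWh heat; / 2.64 = 6,023 kWh in → × €0.186 = €1,120.23
Difference = |€1,420.99 − €1,120.23| = €300.76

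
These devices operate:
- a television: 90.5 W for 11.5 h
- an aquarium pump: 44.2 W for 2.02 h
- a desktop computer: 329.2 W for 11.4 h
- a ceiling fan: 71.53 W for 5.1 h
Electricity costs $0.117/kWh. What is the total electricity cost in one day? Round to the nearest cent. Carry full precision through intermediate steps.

television: 90.5 W × 11.5 h = 1,041 Wh = 1.041 kWh
aquarium pump: 44.2 W × 2.02 h = 89 Wh = 0.08928 kWh
desktop computer: 329.2 W × 11.4 h = 3,753 Wh = 3.753 kWh
ceiling fan: 71.53 W × 5.1 h = 365 Wh = 0.3648 kWh
Total energy = 1.041 + 0.08928 + 3.753 + 0.3648 = 5.248 kWh
Cost = 5.248 kWh × $0.117 = $0.61

$0.61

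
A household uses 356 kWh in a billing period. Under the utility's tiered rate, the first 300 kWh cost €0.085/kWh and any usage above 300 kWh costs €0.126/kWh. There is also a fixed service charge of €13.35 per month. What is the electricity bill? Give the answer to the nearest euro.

First 300 kWh × €0.085 = €25.50
Remaining 56 kWh × €0.126 = €7.06
Energy charge = €32.56; + service €13.35 = €45.91 ≈ €46

€46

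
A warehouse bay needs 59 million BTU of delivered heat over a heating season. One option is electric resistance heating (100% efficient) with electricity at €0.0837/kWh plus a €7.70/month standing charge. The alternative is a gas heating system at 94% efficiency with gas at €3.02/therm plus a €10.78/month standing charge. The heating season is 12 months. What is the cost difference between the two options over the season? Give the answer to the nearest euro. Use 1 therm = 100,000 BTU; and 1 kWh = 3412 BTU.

€485

Heat load = 59 × 10⁶ BTU = 59,000,000 BTU
Gas: input = 59,000,000 / 0.94 = 62,765,957 BTU = 627.7 therm → 627.7 × €3.02 = €1,895.53; + 12 × €10.78 standing = €2,024.89
Electric: 59,000,000 BTU / 3412 = 17,290 kWh → × €0.0837 = €1,447.33; + 12 × €7.70 standing = €1,539.73
Difference = |€2,024.89 − €1,539.73| = €485.16 ≈ €485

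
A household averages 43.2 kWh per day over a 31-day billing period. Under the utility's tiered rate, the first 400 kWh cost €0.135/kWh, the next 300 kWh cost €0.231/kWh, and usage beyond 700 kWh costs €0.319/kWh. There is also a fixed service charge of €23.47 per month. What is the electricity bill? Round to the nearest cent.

Usage = 43.2 kWh/day × 31 days = 1339.2 kWh
First 400 kWh × €0.135 = €54.00
Next 300 kWh × €0.231 = €69.30
Remaining 639.2 kWh × €0.319 = €203.90
Energy charge = €327.20; + service €23.47 = €350.67

€350.67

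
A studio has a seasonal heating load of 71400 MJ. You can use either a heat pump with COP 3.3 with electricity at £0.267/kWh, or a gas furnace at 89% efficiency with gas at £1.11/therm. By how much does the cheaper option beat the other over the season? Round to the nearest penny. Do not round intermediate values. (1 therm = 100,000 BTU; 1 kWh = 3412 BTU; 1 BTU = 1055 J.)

Heat load = 71400 MJ = 71,400,000,000 J / 1055 = 67,677,725 BTU
Gas: input = 67,677,725 / 0.89 = 76,042,388 BTU = 760.4 therm → 760.4 × £1.11 = £844.07
Heat pump: 67,677,725 BTU / 3412 = 19,840 kWh heat; / 3.3 = 6,011 kWh in → × £0.267 = £1,604.85
Difference = |£844.07 − £1,604.85| = £760.78

£760.78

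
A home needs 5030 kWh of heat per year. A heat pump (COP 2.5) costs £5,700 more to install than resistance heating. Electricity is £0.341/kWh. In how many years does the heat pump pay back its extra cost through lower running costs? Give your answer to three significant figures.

Resistance: 5030 kWh × £0.341 = £1,715.23/yr
Heat pump: 5030 / 2.5 = 2012 kWh in → × £0.341 = £686.09/yr
Annual savings = £1,029.14
Payback = £5,700 / £1,029.14 = 5.54 years

5.54 years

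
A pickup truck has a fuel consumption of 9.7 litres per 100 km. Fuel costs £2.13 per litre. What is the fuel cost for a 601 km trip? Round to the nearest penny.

£124.17

Fuel = 9.7 L/100 km × 601 km / 100 = 58.3 L
Cost = 58.3 L × £2.13/L = £124.17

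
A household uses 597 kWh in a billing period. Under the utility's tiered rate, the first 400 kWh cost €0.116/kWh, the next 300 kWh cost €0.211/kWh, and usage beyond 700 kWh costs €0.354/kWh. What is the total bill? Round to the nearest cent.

First 400 kWh × €0.116 = €46.40
Next 197 kWh × €0.211 = €41.57
Remaining tier: 0 kWh (not reached)
Total = €87.97

€87.97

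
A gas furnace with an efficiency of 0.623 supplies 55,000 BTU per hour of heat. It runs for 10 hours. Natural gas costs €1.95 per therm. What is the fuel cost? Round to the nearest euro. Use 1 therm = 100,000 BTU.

€17

Heat delivered = 55,000 BTU/h × 10 h = 550,000 BTU
Gas input = 550,000 / 0.623 = 882,825 BTU
= 882,825 / 100,000 = 8.828 therm
Cost = 8.828 × €1.95/therm = €17.22 ≈ €17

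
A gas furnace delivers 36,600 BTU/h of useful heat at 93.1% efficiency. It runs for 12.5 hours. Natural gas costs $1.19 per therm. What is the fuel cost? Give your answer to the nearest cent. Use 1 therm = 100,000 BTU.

Heat delivered = 36,600 BTU/h × 12.5 h = 457,500 BTU
Gas input = 457,500 / 0.931 = 491,407 BTU
= 491,407 / 100,000 = 4.914 therm
Cost = 4.914 × $1.19/therm = $5.85

$5.85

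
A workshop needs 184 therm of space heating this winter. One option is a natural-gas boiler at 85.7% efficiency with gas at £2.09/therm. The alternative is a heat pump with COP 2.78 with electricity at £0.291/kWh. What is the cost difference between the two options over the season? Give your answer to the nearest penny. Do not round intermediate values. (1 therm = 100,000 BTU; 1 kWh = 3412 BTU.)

Heat load = 184 therm × 100,000 = 18,400,000 BTU
Gas: input = 18,400,000 / 0.857 = 21,470,245 BTU = 214.7 therm → 214.7 × £2.09 = £448.73
Heat pump: 18,400,000 BTU / 3412 = 5,393 kWh heat; / 2.78 = 1,940 kWh in → × £0.291 = £564.49
Difference = |£448.73 − £564.49| = £115.76

£115.76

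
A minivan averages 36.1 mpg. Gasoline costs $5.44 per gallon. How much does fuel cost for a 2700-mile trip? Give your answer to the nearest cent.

Fuel = 2700 mi / 36.1 mpg = 74.79 gal
Cost = 74.79 gal × $5.44/gal = $406.87

$406.87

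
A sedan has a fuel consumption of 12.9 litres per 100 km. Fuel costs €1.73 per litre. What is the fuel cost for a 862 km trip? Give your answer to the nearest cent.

€192.37

Fuel = 12.9 L/100 km × 862 km / 100 = 111.2 L
Cost = 111.2 L × €1.73/L = €192.37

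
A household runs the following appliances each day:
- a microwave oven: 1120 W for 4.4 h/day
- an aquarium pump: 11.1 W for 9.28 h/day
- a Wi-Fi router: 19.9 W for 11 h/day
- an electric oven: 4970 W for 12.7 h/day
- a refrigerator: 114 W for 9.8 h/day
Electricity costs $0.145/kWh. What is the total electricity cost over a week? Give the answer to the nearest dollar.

microwave oven: 1120 W × 4.4 h × 7 d = 34,496 Wh = 34.5 kWh
aquarium pump: 11.1 W × 9.28 h × 7 d = 721 Wh = 0.7211 kWh
Wi-Fi router: 19.9 W × 11 h × 7 d = 1,532 Wh = 1.532 kWh
electric oven: 4970 W × 12.7 h × 7 d = 441,833 Wh = 441.8 kWh
refrigerator: 114 W × 9.8 h × 7 d = 7,820 Wh = 7.82 kWh
Total energy = 34.5 + 0.7211 + 1.532 + 441.8 + 7.82 = 486.4 kWh
Cost = 486.4 kWh × $0.145 = $70.53 ≈ $71

$71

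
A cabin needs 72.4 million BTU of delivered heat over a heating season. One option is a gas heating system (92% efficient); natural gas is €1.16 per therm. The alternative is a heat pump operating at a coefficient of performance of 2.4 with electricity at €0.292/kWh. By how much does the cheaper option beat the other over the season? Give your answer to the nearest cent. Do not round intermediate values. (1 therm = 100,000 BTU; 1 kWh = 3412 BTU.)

€1668.80

Heat load = 72.4 × 10⁶ BTU = 72,400,000 BTU
Gas: input = 72,400,000 / 0.92 = 78,695,652 BTU = 787 therm → 787 × €1.16 = €912.87
Heat pump: 72,400,000 BTU / 3412 = 21,220 kWh heat; / 2.4 = 8,841 kWh in → × €0.292 = €2,581.67
Difference = |€912.87 − €2,581.67| = €1,668.80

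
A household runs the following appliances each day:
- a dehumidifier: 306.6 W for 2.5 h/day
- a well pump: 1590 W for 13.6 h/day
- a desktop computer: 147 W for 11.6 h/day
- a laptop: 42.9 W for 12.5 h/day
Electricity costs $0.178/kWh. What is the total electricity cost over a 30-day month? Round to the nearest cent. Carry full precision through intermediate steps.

$131.53

dehumidifier: 306.6 W × 2.5 h × 30 d = 22,995 Wh = 23 kWh
well pump: 1590 W × 13.6 h × 30 d = 648,720 Wh = 648.7 kWh
desktop computer: 147 W × 11.6 h × 30 d = 51,156 Wh = 51.16 kWh
laptop: 42.9 W × 12.5 h × 30 d = 16,088 Wh = 16.09 kWh
Total energy = 23 + 648.7 + 51.16 + 16.09 = 739 kWh
Cost = 739 kWh × $0.178 = $131.53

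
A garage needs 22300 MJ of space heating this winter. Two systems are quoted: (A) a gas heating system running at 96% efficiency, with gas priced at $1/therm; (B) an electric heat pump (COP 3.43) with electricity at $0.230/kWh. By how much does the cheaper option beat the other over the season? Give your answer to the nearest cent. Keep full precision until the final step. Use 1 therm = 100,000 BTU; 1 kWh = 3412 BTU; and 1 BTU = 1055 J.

Heat load = 22300 MJ = 22,300,000,000 J / 1055 = 21,137,441 BTU
Gas: input = 21,137,441 / 0.96 = 22,018,167 BTU = 220.2 therm → 220.2 × $1 = $220.18
Heat pump: 21,137,441 BTU / 3412 = 6,195 kWh heat; / 3.43 = 1,806 kWh in → × $0.230 = $415.41
Difference = |$220.18 − $415.41| = $195.23

$195.23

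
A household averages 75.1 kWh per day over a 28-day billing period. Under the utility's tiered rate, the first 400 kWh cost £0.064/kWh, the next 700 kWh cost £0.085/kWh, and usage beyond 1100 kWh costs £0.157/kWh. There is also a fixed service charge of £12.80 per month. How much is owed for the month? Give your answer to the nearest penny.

£255.34

Usage = 75.1 kWh/day × 28 days = 2102.8 kWh
First 400 kWh × £0.064 = £25.60
Next 700 kWh × £0.085 = £59.50
Remaining 1002.8 kWh × £0.157 = £157.44
Energy charge = £242.54; + service £12.80 = £255.34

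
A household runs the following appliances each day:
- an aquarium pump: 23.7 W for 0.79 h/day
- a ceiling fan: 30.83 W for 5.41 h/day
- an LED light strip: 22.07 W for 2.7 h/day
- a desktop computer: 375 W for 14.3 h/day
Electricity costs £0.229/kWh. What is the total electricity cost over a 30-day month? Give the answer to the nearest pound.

aquarium pump: 23.7 W × 0.79 h × 30 d = 562 Wh = 0.5617 kWh
ceiling fan: 30.83 W × 5.41 h × 30 d = 5,004 Wh = 5.004 kWh
LED light strip: 22.07 W × 2.7 h × 30 d = 1,788 Wh = 1.788 kWh
desktop computer: 375 W × 14.3 h × 30 d = 160,875 Wh = 160.9 kWh
Total energy = 0.5617 + 5.004 + 1.788 + 160.9 = 168.2 kWh
Cost = 168.2 kWh × £0.229 = £38.52 ≈ £39

£39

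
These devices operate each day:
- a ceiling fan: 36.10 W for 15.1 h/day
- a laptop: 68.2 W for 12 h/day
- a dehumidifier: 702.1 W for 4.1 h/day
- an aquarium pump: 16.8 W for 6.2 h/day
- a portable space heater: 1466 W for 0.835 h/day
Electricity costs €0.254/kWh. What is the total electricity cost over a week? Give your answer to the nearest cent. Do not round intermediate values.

€9.90

ceiling fan: 36.10 W × 15.1 h × 7 d = 3,816 Wh = 3.816 kWh
laptop: 68.2 W × 12 h × 7 d = 5,729 Wh = 5.729 kWh
dehumidifier: 702.1 W × 4.1 h × 7 d = 20,150 Wh = 20.15 kWh
aquarium pump: 16.8 W × 6.2 h × 7 d = 729 Wh = 0.7291 kWh
portable space heater: 1466 W × 0.835 h × 7 d = 8,569 Wh = 8.569 kWh
Total energy = 3.816 + 5.729 + 20.15 + 0.7291 + 8.569 = 38.99 kWh
Cost = 38.99 kWh × €0.254 = €9.90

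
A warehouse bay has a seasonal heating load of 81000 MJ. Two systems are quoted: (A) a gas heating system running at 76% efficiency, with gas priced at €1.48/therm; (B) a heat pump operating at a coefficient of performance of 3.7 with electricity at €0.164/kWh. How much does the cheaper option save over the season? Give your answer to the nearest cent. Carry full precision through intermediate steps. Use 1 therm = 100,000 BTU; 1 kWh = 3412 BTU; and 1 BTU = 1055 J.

€497.74

Heat load = 81000 MJ = 81,000,000,000 J / 1055 = 76,777,251 BTU
Gas: input = 76,777,251 / 0.76 = 101,022,699 BTU = 1,010 therm → 1,010 × €1.48 = €1,495.14
Heat pump: 76,777,251 BTU / 3412 = 22,500 kWh heat; / 3.7 = 6,082 kWh in → × €0.164 = €997.39
Difference = |€1,495.14 − €997.39| = €497.74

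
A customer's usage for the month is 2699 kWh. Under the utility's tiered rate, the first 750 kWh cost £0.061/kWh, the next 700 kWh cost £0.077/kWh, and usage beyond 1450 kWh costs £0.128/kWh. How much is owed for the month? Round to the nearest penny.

£259.52

First 750 kWh × £0.061 = £45.75
Next 700 kWh × £0.077 = £53.90
Remaining 1249 kWh × £0.128 = £159.87
Total = £259.52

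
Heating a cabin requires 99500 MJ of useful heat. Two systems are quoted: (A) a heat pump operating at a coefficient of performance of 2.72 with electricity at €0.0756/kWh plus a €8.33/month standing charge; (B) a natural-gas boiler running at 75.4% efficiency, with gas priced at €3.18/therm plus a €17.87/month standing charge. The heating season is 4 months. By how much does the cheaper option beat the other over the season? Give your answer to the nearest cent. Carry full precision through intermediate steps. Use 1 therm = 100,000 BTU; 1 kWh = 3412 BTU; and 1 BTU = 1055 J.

€3247.54

Heat load = 99500 MJ = 99,500,000,000 J / 1055 = 94,312,796 BTU
Gas: input = 94,312,796 / 0.754 = 125,083,284 BTU = 1,251 therm → 1,251 × €3.18 = €3,977.65; + 4 × €17.87 standing = €4,049.13
Heat pump: 94,312,796 BTU / 3412 = 27,640 kWh heat; / 2.72 = 10,160 kWh in → × €0.0756 = €768.27; + 4 × €8.33 standing = €801.59
Difference = |€4,049.13 − €801.59| = €3,247.54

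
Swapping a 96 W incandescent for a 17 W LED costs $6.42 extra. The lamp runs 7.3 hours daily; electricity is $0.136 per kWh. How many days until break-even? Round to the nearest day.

Power saved = 96 − 17 = 79 W
Daily energy saved = 79 W × 7.3 h = 576.7 Wh = 0.5767 kWh
Daily savings = 0.5767 × $0.136 = $0.0784
Payback = $6.42 / $0.0784 per day = 81.86 days

82 days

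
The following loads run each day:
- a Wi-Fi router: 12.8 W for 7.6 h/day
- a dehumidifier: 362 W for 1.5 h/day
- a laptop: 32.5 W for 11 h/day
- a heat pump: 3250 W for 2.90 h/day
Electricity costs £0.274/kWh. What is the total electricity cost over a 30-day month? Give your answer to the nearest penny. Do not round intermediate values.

£85.68

Wi-Fi router: 12.8 W × 7.6 h × 30 d = 2,918 Wh = 2.918 kWh
dehumidifier: 362 W × 1.5 h × 30 d = 16,290 Wh = 16.29 kWh
laptop: 32.5 W × 11 h × 30 d = 10,725 Wh = 10.72 kWh
heat pump: 3250 W × 2.90 h × 30 d = 282,750 Wh = 282.8 kWh
Total energy = 2.918 + 16.29 + 10.72 + 282.8 = 312.7 kWh
Cost = 312.7 kWh × £0.274 = £85.68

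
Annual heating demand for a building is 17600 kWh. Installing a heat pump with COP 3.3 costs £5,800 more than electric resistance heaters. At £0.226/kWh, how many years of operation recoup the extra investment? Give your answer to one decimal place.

Resistance: 17600 kWh × £0.226 = £3,977.60/yr
Heat pump: 17600 / 3.3 = 5333 kWh in → × £0.226 = £1,205.33/yr
Annual savings = £2,772.27
Payback = £5,800 / £2,772.27 = 2.09 years

2.1 years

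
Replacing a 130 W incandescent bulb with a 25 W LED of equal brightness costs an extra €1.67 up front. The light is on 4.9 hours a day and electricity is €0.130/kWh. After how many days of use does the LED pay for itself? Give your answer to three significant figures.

Power saved = 130 − 25 = 105 W
Daily energy saved = 105 W × 4.9 h = 514.5 Wh = 0.5145 kWh
Daily savings = 0.5145 × €0.130 = €0.0669
Payback = €1.67 / €0.0669 per day = 24.97 days

25 days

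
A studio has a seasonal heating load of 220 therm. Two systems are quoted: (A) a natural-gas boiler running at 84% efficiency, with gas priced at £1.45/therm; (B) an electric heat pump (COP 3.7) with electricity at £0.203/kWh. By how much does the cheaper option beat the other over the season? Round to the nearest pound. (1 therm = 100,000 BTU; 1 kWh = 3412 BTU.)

£26

Heat load = 220 therm × 100,000 = 22,000,000 BTU
Gas: input = 22,000,000 / 0.84 = 26,190,476 BTU = 261.9 therm → 261.9 × £1.45 = £379.76
Heat pump: 22,000,000 BTU / 3412 = 6,448 kWh heat; / 3.7 = 1,743 kWh in → × £0.203 = £353.76
Difference = |£379.76 − £353.76| = £26.00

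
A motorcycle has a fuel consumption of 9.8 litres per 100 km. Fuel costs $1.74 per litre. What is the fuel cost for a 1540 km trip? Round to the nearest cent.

$262.60

Fuel = 9.8 L/100 km × 1540 km / 100 = 150.9 L
Cost = 150.9 L × $1.74/L = $262.60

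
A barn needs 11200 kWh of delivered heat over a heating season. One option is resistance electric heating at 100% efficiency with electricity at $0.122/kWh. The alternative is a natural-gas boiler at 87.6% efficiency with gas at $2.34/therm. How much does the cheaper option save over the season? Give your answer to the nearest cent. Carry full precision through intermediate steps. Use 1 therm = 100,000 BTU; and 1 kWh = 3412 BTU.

Heat load = 11200 kWh × 3412 = 38,214,400 BTU
Gas: input = 38,214,400 / 0.876 = 43,623,744 BTU = 436.2 therm → 436.2 × $2.34 = $1,020.80
Electric: 38,214,400 BTU / 3412 = 11,200 kWh → × $0.122 = $1,366.40
Difference = |$1,020.80 − $1,366.40| = $345.60

$345.60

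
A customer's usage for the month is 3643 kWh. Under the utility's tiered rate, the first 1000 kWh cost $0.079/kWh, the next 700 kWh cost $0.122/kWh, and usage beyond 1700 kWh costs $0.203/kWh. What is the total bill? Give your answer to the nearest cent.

$558.83

First 1000 kWh × $0.079 = $79.00
Next 700 kWh × $0.122 = $85.40
Remaining 1943 kWh × $0.203 = $394.43
Total = $558.83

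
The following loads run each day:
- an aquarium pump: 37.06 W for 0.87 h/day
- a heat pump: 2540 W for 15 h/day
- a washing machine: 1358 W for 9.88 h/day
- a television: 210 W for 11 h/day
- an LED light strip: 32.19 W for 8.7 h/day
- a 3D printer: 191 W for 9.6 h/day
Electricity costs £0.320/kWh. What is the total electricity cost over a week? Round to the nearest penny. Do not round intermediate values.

£125.38

aquarium pump: 37.06 W × 0.87 h × 7 d = 226 Wh = 0.2257 kWh
heat pump: 2540 W × 15 h × 7 d = 266,700 Wh = 266.7 kWh
washing machine: 1358 W × 9.88 h × 7 d = 93,919 Wh = 93.92 kWh
television: 210 W × 11 h × 7 d = 16,170 Wh = 16.17 kWh
LED light strip: 32.19 W × 8.7 h × 7 d = 1,960 Wh = 1.96 kWh
3D printer: 191 W × 9.6 h × 7 d = 12,835 Wh = 12.84 kWh
Total energy = 0.2257 + 266.7 + 93.92 + 16.17 + 1.96 + 12.84 = 391.8 kWh
Cost = 391.8 kWh × £0.320 = £125.38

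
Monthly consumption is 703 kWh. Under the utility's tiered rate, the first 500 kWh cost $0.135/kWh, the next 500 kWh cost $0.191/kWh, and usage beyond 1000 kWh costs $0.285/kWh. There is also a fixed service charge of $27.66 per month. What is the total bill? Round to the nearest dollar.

First 500 kWh × $0.135 = $67.50
Next 203 kWh × $0.191 = $38.77
Remaining tier: 0 kWh (not reached)
Energy charge = $106.27; + service $27.66 = $133.93 ≈ $134

$134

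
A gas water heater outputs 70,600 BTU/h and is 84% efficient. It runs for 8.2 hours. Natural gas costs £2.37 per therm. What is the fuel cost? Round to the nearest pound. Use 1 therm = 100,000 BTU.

Heat delivered = 70,600 BTU/h × 8.2 h = 578,920 BTU
Gas input = 578,920 / 0.84 = 689,190 BTU
= 689,190 / 100,000 = 6.892 therm
Cost = 6.892 × £2.37/therm = £16.33 ≈ £16

£16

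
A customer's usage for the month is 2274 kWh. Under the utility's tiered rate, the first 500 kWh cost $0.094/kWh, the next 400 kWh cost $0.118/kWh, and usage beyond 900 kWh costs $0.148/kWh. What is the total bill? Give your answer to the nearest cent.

First 500 kWh × $0.094 = $47.00
Next 400 kWh × $0.118 = $47.20
Remaining 1374 kWh × $0.148 = $203.35
Total = $297.55

$297.55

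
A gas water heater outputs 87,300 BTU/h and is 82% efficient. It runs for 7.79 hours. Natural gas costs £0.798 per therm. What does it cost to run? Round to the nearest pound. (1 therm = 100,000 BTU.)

£7

Heat delivered = 87,300 BTU/h × 7.79 h = 680,067 BTU
Gas input = 680,067 / 0.82 = 829,350 BTU
= 829,350 / 100,000 = 8.293 therm
Cost = 8.293 × £0.798/therm = £6.62 ≈ £7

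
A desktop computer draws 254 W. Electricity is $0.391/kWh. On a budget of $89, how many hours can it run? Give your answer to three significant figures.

896 h

Energy budget = $89 / $0.391 per kWh = 227.6 kWh = 227,621 Wh
Runtime = 227,621 Wh / 254 W = 896.1 h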